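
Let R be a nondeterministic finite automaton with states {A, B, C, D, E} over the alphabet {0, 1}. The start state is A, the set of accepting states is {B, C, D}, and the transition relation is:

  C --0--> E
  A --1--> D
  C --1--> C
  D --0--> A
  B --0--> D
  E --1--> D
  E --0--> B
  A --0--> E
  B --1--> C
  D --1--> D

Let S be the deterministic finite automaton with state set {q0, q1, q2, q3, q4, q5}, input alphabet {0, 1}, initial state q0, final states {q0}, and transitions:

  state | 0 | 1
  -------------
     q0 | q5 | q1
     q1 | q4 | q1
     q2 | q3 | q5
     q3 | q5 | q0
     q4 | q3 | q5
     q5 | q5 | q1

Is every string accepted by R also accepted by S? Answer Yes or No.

No

The string 1 is in L(R) but not in L(S).
So L(R) ⊄ L(S).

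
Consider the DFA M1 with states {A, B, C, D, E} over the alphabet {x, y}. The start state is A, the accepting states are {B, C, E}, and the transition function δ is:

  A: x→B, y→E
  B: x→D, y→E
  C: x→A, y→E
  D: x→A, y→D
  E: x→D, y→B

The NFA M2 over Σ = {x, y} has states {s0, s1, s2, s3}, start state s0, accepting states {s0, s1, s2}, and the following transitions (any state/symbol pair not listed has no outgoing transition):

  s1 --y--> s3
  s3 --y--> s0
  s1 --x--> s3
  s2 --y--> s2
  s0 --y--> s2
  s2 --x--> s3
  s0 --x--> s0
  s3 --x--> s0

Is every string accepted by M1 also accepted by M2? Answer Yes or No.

Yes

Exploring the product automaton M1 × M2 from the start pair (A, s0), following both machines on each input symbol, reaches 9 state pairs: (A, s0), (B, s0), (E, s2), (D, s0), (D, s3), (B, s2), (D, s2), (A, s3), (E, s0).
M1 accepts in {B, C, E} and M2 accepts in {s0, s1, s2}. The reachable pairs whose M1-component is accepting are (B, s0), (E, s2), (B, s2), (E, s0); in each of them the M2-component is accepting too, so the product for L(M1) \ L(M2) (M1-component accepting, M2-component rejecting) has no reachable accepting pair and the difference is empty.
Hence every string in L(M1) is also in L(M2).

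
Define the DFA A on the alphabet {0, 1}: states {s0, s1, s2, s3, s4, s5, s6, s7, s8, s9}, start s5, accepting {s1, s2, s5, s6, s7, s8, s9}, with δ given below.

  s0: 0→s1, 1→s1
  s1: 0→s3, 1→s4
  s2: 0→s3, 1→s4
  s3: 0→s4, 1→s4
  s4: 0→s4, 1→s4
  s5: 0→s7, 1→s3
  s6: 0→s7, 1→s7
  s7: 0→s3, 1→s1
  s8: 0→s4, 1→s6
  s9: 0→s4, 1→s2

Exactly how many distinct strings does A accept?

3

The useful subgraph on states {s1, s5, s7} is acyclic, so L(A) is finite; the longest accepting path visits 3 useful states, giving maximum string length 2.
Counting accepting paths from s5 by length: 1 of length 0, 1 of length 1, 1 of length 2. Total 3.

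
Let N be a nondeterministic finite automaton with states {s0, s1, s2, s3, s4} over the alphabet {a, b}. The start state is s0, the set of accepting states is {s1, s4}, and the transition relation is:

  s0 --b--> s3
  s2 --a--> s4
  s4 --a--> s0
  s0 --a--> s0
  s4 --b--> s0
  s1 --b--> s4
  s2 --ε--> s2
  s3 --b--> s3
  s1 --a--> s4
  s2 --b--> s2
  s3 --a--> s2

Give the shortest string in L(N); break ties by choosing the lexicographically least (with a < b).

A breadth-first search from s0 reaches an accepting state first via the path s0 → s3 → s2 → s4 on input baa.
No string of length < 3 is accepted (BFS exhausts all shorter strings without reaching an accepting state), and baa is the lexicographically least accepting string of length 3.

baa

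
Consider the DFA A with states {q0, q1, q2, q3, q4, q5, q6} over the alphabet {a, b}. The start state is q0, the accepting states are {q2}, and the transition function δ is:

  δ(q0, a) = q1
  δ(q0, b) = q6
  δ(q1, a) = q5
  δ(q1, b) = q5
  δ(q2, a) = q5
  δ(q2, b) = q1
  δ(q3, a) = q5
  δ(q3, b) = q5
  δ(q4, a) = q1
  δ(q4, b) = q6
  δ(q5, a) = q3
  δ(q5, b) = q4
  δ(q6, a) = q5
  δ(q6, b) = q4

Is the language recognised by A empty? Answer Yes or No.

The states reachable from the start state are {q0, q1, q3, q4, q5, q6}.
None of the accepting states {q2} is reachable, so no string is accepted and L(A) = ∅.

Yes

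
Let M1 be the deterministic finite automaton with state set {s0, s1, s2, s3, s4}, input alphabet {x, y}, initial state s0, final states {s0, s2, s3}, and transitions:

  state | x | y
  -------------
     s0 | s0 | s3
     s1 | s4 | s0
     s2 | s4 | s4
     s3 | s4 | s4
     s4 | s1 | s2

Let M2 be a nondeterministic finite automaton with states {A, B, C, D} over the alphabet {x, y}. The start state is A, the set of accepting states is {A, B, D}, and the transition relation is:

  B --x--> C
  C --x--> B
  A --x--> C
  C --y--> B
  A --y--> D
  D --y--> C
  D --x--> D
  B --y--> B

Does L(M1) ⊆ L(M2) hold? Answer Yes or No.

No

The string x is in L(M1) but not in L(M2).
So L(M1) ⊄ L(M2).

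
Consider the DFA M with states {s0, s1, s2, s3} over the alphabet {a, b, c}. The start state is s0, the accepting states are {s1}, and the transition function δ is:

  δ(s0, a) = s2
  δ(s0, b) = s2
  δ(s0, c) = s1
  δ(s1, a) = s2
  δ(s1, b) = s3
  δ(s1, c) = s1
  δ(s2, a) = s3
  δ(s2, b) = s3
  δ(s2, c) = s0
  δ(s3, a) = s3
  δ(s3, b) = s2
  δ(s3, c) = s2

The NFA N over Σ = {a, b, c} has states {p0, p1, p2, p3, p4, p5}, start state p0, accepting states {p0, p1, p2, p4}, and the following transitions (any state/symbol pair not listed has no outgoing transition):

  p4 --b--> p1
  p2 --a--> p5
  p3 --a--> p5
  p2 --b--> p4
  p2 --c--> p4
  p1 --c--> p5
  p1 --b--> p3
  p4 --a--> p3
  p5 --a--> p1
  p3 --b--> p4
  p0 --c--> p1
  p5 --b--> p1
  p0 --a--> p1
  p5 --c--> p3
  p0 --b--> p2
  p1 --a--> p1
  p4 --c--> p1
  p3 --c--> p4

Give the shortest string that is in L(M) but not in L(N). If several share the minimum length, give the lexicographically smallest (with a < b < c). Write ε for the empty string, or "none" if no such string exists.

The string cc is accepted by M but not by N.
No shorter string lies in the difference, and cc is the lexicographically first length-2 string in L(M) \ L(N).

cc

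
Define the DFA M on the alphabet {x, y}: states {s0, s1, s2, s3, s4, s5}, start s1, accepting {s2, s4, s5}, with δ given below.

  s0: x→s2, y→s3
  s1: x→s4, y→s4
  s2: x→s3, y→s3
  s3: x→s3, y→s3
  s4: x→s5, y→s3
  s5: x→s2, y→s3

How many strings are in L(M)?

6

The useful subgraph on states {s1, s2, s4, s5} is acyclic, so L(M) is finite; the longest accepting path visits 4 useful states, giving maximum string length 3.
Counting accepting paths from s1 by length: 2 of length 1, 2 of length 2, 2 of length 3. Total 6.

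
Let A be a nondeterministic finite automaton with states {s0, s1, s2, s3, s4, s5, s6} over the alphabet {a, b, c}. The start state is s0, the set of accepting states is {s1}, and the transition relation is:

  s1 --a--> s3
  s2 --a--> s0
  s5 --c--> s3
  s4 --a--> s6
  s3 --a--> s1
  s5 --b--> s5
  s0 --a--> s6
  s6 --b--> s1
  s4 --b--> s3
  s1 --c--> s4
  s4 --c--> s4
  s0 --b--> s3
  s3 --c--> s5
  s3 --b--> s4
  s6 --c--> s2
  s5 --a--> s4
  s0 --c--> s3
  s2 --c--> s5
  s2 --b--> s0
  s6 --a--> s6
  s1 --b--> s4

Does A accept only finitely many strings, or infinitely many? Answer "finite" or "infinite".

State s3 is reachable from the start and can reach an accepting state, and it lies on the cycle s3 → s1 → s3.
Traversing that cycle any number of times yields accepted strings of unbounded length, so the language is infinite.

infinite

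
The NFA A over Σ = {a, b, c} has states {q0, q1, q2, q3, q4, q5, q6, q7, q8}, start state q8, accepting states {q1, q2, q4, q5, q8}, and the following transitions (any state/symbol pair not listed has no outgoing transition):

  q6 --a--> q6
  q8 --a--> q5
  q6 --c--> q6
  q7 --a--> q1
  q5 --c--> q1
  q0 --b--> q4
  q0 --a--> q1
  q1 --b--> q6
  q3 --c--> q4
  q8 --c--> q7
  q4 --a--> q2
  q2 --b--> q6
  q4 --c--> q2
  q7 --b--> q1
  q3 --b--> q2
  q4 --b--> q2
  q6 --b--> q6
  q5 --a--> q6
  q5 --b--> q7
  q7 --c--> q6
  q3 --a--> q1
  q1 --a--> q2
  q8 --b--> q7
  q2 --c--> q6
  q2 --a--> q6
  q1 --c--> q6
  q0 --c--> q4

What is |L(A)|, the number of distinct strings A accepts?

The useful subgraph on states {q1, q2, q5, q7, q8} is acyclic, so L(A) is finite; the longest accepting path visits 5 useful states, giving maximum string length 4.
Counting accepting paths from q8 by length: 1 of length 0, 1 of length 1, 5 of length 2, 7 of length 3, 2 of length 4. Total 16.

16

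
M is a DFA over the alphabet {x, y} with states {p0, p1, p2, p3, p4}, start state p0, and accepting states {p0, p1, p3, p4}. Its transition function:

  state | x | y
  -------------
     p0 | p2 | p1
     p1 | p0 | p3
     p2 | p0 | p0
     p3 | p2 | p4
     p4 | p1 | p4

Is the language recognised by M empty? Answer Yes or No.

No

The empty string ε is accepted: the run p0 ends in the accepting state p0.
Since at least one string is accepted, L(M) is not empty.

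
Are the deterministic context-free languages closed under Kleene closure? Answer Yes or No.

No

L = {c aⁿbⁿ : n≥0} ∪ {cc aⁿb²ⁿ : n≥0} is a DCFL (the number of leading c's fixes which ratio the DPDA checks), but L* is not. Every word of L starts with c, so in a factorisation of the string cc aⁱbʲ (i≥1) into words of L each factor begins at one of the two c's: either the whole string is a single word of L (forcing j = 2i), or it splits as c · (c aⁱbʲ) with c ∈ L (take n = 0) and c aⁱbʲ ∈ L (forcing j = i). Thus L* ∩ cca⁺b* = {cc aⁿbⁿ : n≥1} ∪ {cc aⁿb²ⁿ : n≥1}. A DPDA for L* would give one for this intersection with a regular set, and, started from its configuration after reading cc, one for {aⁿbⁿ : n≥1} ∪ {aⁿb²ⁿ : n≥1}, which no deterministic PDA accepts (a DPDA for it would have a single run on aⁿb²ⁿ, accepting after the prefix aⁿbⁿ and accepting again after n more b's; an ordinary PDA that simulates it on a's and b's and, at any moment when it is accepting, may switch to reading only a fresh letter d while feeding each d to the simulation as a b, would accept aⁱbʲdᵏ (k≥1) exactly when both aⁱbʲ and aⁱbʲ⁺ᵏ are in the language, i.e. its language intersected with the regular set a*b*d⁺ would be exactly {aⁿbⁿdⁿ : n≥1} — impossible, since context-free languages are closed under intersection with regular sets and {aⁿbⁿdⁿ} is not context-free). So L* is not a DCFL.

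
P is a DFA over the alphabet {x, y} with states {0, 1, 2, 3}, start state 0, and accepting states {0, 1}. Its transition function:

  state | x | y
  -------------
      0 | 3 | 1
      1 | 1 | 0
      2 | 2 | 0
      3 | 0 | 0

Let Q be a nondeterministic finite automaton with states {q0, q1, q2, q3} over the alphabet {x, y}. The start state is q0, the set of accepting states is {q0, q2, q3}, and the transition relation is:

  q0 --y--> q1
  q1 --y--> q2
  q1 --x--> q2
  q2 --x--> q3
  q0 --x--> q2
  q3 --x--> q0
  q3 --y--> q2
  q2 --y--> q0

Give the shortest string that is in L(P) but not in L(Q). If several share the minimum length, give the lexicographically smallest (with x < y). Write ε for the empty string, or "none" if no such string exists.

The string y is accepted by P but not by Q.
No shorter string lies in the difference, and y is the lexicographically first length-1 string in L(P) \ L(Q).

y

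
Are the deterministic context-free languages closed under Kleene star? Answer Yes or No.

L = {c aⁿbⁿ : n≥0} ∪ {cc aⁿb²ⁿ : n≥0} is a DCFL (the number of leading c's fixes which ratio the DPDA checks), but L* is not. Every word of L starts with c, so in a factorisation of the string cc aⁱbʲ (i≥1) into words of L each factor begins at one of the two c's: either the whole string is a single word of L (forcing j = 2i), or it splits as c · (c aⁱbʲ) with c ∈ L (take n = 0) and c aⁱbʲ ∈ L (forcing j = i). Thus L* ∩ cca⁺b* = {cc aⁿbⁿ : n≥1} ∪ {cc aⁿb²ⁿ : n≥1}. A DPDA for L* would give one for this intersection with a regular set, and, started from its configuration after reading cc, one for {aⁿbⁿ : n≥1} ∪ {aⁿb²ⁿ : n≥1}, which no deterministic PDA accepts (a DPDA for it would have a single run on aⁿb²ⁿ, accepting after the prefix aⁿbⁿ and accepting again after n more b's; an ordinary PDA that simulates it on a's and b's and, at any moment when it is accepting, may switch to reading only a fresh letter d while feeding each d to the simulation as a b, would accept aⁱbʲdᵏ (k≥1) exactly when both aⁱbʲ and aⁱbʲ⁺ᵏ are in the language, i.e. its language intersected with the regular set a*b*d⁺ would be exactly {aⁿbⁿdⁿ : n≥1} — impossible, since context-free languages are closed under intersection with regular sets and {aⁿbⁿdⁿ} is not context-free). So L* is not a DCFL.

No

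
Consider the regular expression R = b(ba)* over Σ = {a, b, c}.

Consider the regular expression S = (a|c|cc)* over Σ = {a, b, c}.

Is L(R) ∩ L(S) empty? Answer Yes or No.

Yes

Converting the expression R to a DFA (subset construction, then merging equivalent states) gives the minimal DFA with states {r0, r1, r2, r3}, start state r0, accepting states {r2} and transitions r0: a→r1, b→r2, c→r1; r1: a→r1, b→r1, c→r1; r2: a→r1, b→r3, c→r1; r3: a→r2, b→r1, c→r1.
Converting the expression S to a DFA (subset construction, then merging equivalent states) gives the minimal DFA with states {s0, s1}, start state s0, accepting states {s0} and transitions s0: a→s0, b→s1, c→s0; s1: a→s1, b→s1, c→s1.
Exploring the product automaton R × S from the start pair (r0, s0), following both machines on each input symbol, reaches 5 state pairs: (r0, s0), (r1, s0), (r2, s1), (r1, s1), (r3, s1).
R accepts in {r2} and S accepts in {s0}; no reachable pair has both components accepting, so no string drives both machines to acceptance simultaneously and L(R) ∩ L(S) = ∅.
So no string is accepted by both, and the intersection is empty.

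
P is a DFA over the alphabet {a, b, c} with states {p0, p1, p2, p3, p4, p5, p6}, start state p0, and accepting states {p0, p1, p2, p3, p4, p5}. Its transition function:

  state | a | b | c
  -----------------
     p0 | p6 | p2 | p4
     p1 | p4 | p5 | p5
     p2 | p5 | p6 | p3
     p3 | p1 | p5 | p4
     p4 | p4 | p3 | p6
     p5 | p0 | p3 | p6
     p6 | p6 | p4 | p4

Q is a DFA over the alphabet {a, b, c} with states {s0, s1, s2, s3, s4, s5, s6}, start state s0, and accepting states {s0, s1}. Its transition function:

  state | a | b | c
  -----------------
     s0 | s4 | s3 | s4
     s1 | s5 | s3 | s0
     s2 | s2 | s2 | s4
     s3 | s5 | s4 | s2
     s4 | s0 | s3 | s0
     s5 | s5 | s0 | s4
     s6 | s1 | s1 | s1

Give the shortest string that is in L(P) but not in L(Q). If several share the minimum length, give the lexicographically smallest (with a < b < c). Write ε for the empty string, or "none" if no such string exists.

b

The string b is accepted by P but not by Q.
No shorter string lies in the difference, and b is the lexicographically first length-1 string in L(P) \ L(Q).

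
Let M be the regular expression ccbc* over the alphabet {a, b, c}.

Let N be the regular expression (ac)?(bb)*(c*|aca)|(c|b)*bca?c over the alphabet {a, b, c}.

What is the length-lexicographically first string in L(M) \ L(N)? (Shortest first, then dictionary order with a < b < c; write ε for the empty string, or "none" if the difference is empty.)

ccb

The string ccb is accepted by M but not by N.
No shorter string lies in the difference, and ccb is the lexicographically first length-3 string in L(M) \ L(N).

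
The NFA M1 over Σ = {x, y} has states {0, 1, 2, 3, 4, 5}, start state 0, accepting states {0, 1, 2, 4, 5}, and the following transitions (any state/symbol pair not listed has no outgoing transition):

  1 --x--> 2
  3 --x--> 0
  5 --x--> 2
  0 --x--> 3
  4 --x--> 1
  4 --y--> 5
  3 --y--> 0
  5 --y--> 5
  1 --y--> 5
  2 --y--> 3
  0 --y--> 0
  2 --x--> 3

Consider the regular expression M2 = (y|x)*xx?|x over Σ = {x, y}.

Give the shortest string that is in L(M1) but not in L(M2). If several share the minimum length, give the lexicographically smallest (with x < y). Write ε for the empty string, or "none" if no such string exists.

The empty string ε is accepted by M1 but not by M2.
Since ε is the unique shortest string, it is the required witness.

ε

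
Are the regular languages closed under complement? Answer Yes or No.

Take a complete DFA for L and swap accepting and non-accepting states; the resulting DFA accepts exactly Σ* \ L.
So the regular languages are closed under complement.

Yes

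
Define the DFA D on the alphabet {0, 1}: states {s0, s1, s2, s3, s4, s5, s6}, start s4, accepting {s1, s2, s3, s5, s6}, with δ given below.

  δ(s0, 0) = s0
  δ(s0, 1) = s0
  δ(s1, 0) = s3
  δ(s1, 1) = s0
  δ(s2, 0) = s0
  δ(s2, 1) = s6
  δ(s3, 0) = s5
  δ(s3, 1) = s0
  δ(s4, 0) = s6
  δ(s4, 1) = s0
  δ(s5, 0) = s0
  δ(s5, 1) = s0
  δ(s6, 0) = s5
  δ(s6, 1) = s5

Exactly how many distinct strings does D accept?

3

The useful subgraph on states {s4, s5, s6} is acyclic, so L(D) is finite; the longest accepting path visits 3 useful states, giving maximum string length 2.
Counting accepting paths from s4 by length: 1 of length 1, 2 of length 2. Total 3.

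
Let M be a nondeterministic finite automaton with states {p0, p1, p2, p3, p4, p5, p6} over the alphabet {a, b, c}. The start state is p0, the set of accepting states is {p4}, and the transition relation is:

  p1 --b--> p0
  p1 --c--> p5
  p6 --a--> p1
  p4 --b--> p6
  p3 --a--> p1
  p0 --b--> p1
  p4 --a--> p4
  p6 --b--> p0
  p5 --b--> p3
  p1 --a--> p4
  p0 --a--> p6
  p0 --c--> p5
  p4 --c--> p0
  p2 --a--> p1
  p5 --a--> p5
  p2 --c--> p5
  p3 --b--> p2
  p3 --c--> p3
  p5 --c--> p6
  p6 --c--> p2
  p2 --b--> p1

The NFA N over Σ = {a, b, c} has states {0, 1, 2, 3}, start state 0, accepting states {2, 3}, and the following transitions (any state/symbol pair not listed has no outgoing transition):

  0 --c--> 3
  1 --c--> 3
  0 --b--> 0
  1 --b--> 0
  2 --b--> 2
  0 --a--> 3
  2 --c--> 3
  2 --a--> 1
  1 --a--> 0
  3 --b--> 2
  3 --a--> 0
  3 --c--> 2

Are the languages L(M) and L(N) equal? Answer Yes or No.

No

The string baa is accepted by M but rejected by N.
So L(M) ≠ L(N).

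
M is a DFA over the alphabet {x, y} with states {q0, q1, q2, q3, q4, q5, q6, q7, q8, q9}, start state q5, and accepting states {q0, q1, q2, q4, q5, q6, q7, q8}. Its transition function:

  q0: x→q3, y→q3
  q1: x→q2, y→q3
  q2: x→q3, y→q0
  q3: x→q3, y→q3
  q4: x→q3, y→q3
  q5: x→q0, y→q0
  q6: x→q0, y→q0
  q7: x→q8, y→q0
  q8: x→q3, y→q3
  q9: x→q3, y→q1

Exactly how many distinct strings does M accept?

The useful subgraph on states {q0, q5} is acyclic, so L(M) is finite; the longest accepting path visits 2 useful states, giving maximum string length 1.
Counting accepting paths from q5 by length: 1 of length 0, 2 of length 1. Total 3.

3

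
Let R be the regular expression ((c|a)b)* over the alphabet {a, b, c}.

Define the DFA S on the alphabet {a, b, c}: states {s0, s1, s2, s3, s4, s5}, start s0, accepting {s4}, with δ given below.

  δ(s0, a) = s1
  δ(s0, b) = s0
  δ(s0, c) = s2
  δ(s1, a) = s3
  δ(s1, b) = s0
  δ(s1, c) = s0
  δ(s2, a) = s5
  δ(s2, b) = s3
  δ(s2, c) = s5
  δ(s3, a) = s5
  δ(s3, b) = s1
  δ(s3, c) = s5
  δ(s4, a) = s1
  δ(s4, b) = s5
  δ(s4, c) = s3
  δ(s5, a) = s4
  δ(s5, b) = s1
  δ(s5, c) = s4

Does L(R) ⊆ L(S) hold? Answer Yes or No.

No

The empty string ε is in L(R) but not in L(S).
So L(R) ⊄ L(S).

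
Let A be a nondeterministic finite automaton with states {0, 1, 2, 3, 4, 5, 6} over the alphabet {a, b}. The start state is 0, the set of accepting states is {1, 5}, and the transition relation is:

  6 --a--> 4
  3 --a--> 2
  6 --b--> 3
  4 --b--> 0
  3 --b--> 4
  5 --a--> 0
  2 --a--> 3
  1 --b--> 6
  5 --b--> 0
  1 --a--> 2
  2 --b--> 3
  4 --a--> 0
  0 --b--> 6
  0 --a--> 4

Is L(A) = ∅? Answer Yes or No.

Yes

The states reachable from the start state are {0, 2, 3, 4, 6}.
None of the accepting states {1, 5} is reachable, so no string is accepted and L(A) = ∅.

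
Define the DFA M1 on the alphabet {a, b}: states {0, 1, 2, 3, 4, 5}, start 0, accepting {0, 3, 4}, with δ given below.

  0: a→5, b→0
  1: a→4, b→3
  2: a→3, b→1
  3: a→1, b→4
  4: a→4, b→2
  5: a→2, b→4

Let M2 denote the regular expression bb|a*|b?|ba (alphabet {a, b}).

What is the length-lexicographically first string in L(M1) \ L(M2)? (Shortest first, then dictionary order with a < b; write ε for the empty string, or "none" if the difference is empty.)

ab

The string ab is accepted by M1 but not by M2.
No shorter string lies in the difference, and ab is the lexicographically first length-2 string in L(M1) \ L(M2).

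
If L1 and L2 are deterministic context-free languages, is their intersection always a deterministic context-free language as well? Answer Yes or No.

DCFLs are closed under complement (normalise the DPDA to read all of its input, then flip the verdict). If they were also closed under intersection, De Morgan would make them closed under union; but {aⁿbⁿ : n≥0} and {aⁿb²ⁿ : n≥0} are DCFLs (push the a's; pop one per b, respectively one per two b's) whose union no deterministic PDA accepts: a DPDA for it would have a single run on aⁿb²ⁿ, accepting after the prefix aⁿbⁿ and accepting again after n more b's; an ordinary PDA that simulates it on a's and b's and, at any moment when it is accepting, may switch to reading only a fresh letter c while feeding each c to the simulation as a b, would accept aⁱbʲcᵏ (k≥1) exactly when both aⁱbʲ and aⁱbʲ⁺ᵏ are in the language, i.e. its language intersected with the regular set a*b*c⁺ would be exactly {aⁿbⁿcⁿ : n≥1} — impossible, since context-free languages are closed under intersection with regular sets and {aⁿbⁿcⁿ} is not context-free.

No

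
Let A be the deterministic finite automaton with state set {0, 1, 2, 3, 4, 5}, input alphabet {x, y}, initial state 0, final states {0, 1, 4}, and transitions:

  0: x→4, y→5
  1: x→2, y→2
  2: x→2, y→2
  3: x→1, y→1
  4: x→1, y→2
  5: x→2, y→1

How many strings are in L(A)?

The useful subgraph on states {0, 1, 4, 5} is acyclic, so L(A) is finite; the longest accepting path visits 3 useful states, giving maximum string length 2.
Counting accepting paths from 0 by length: 1 of length 0, 1 of length 1, 2 of length 2. Total 4.

4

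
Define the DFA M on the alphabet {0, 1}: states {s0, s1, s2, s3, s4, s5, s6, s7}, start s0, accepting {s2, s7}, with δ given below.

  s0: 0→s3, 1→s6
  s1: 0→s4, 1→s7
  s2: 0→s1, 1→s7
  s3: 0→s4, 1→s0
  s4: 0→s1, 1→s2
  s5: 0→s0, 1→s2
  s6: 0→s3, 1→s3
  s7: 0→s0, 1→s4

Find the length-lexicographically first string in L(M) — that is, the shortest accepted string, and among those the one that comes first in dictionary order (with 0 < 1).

A breadth-first search from s0 reaches an accepting state first via the path s0 → s3 → s4 → s2 on input 001.
No string of length < 3 is accepted (BFS exhausts all shorter strings without reaching an accepting state), and 001 is the lexicographically least accepting string of length 3.

001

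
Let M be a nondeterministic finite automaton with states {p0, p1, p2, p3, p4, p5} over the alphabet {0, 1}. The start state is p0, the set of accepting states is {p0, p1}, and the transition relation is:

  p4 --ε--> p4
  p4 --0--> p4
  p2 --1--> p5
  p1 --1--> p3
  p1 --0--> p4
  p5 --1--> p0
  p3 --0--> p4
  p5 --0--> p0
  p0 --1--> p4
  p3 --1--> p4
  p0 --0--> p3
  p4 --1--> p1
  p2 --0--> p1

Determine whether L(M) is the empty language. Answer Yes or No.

No

The empty string ε is accepted: the run p0 ends in the accepting state p0.
Since at least one string is accepted, L(M) is not empty.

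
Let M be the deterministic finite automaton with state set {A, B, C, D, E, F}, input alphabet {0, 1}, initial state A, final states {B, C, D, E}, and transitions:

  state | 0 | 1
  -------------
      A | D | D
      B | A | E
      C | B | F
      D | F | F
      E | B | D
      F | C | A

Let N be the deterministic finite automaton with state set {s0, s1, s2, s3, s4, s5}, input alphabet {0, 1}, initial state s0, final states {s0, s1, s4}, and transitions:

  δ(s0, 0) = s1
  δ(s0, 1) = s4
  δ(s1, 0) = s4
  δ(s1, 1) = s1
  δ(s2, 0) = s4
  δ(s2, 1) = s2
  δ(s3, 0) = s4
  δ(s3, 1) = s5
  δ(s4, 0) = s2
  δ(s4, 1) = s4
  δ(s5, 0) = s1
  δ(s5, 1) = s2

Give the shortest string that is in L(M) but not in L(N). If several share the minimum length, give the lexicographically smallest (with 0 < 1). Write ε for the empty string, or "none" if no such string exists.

The string 000 is accepted by M but not by N.
No shorter string lies in the difference, and 000 is the lexicographically first length-3 string in L(M) \ L(N).

000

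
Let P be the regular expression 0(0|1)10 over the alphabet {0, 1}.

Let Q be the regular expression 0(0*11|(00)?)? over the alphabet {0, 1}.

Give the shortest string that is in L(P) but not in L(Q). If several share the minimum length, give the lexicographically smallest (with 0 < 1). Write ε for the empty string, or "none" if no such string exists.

The string 0010 is accepted by P but not by Q.
No shorter string lies in the difference, and 0010 is the lexicographically first length-4 string in L(P) \ L(Q).

0010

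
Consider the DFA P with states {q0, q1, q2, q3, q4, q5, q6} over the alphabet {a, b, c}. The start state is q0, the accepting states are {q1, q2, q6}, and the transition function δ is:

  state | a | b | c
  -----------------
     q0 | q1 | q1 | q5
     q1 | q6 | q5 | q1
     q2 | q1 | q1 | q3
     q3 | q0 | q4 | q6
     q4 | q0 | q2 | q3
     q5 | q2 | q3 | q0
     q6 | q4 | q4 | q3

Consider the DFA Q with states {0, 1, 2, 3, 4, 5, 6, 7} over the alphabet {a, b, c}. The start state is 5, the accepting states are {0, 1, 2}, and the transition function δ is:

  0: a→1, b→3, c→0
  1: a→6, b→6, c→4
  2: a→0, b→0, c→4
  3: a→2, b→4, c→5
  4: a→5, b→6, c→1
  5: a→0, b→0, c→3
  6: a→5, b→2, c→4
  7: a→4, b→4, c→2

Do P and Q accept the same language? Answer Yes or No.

Exploring the product automaton P × Q from the start pair (q0, 5), following both machines on each input symbol, reaches 7 state pairs: (q0, 5), (q1, 0), (q5, 3), (q6, 1), (q2, 2), (q3, 4), (q4, 6).
P accepts in {q1, q2, q6} and Q accepts in {0, 1, 2}. In every reachable pair the two components are either both accepting — (q1, 0), (q6, 1), (q2, 2) — or both non-accepting, so no string is accepted by exactly one of the machines: L(P) \ L(Q) and L(Q) \ L(P) are both empty.
Hence every string is accepted by P iff it is accepted by Q, and the two languages coincide.

Yes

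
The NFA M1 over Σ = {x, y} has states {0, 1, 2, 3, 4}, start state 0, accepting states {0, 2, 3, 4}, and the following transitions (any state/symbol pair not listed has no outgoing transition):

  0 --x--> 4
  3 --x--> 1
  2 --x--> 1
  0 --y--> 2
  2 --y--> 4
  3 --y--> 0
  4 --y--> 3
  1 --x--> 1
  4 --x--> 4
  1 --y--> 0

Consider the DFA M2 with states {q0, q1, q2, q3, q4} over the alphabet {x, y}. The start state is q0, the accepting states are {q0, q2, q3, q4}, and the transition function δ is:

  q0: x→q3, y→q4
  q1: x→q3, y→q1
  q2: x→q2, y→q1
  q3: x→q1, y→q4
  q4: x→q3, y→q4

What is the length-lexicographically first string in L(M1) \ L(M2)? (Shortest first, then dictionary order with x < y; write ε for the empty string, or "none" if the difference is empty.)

The string xx is accepted by M1 but not by M2.
No shorter string lies in the difference, and xx is the lexicographically first length-2 string in L(M1) \ L(M2).

xx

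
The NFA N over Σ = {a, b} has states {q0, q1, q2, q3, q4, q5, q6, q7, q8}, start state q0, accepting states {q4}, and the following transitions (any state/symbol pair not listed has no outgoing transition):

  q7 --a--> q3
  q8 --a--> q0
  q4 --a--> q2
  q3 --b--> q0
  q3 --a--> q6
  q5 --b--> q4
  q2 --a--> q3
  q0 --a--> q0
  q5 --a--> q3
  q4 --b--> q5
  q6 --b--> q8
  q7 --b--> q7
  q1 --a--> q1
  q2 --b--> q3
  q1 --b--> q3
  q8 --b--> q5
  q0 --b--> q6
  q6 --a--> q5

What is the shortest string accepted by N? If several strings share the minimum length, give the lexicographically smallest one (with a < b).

A breadth-first search from q0 reaches an accepting state first via the path q0 → q6 → q5 → q4 on input bab.
No string of length < 3 is accepted (BFS exhausts all shorter strings without reaching an accepting state), and bab is the lexicographically least accepting string of length 3.

bab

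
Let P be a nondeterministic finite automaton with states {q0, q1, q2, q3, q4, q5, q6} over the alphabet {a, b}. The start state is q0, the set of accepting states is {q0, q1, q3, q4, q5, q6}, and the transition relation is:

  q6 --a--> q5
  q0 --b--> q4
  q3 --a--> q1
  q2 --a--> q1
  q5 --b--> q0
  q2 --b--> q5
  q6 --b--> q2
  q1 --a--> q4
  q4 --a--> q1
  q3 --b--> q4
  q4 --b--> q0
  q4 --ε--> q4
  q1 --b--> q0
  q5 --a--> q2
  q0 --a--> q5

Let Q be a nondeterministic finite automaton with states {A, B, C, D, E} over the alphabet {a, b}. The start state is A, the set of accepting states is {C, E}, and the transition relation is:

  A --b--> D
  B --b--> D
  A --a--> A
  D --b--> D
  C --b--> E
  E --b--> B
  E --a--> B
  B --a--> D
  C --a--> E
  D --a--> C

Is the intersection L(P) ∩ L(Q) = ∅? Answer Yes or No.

The string ba is accepted by both P and Q.
Hence L(P) ∩ L(Q) ≠ ∅.

No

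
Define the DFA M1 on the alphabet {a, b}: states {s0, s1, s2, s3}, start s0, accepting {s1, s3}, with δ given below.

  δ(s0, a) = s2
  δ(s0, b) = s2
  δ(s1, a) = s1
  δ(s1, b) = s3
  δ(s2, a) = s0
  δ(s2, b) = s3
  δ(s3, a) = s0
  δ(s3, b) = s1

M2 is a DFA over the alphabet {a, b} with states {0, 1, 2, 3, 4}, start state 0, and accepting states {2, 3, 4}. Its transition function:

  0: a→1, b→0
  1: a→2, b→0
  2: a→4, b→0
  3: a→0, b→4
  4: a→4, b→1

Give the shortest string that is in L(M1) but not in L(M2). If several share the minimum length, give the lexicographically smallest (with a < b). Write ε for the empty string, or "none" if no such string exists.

ab

The string ab is accepted by M1 but not by M2.
No shorter string lies in the difference, and ab is the lexicographically first length-2 string in L(M1) \ L(M2).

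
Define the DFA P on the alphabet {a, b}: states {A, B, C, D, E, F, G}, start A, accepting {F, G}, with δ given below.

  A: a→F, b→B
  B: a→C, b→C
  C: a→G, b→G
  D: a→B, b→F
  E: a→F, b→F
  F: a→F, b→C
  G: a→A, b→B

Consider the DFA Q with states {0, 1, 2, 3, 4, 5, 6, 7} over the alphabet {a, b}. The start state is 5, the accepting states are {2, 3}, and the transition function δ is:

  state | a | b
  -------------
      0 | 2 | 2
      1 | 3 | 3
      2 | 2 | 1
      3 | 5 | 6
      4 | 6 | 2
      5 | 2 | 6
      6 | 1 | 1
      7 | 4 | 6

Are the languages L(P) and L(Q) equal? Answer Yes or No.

Exploring the product automaton P × Q from the start pair (A, 5), following both machines on each input symbol, reaches 5 state pairs: (A, 5), (F, 2), (B, 6), (C, 1), (G, 3).
P accepts in {F, G} and Q accepts in {2, 3}. In every reachable pair the two components are either both accepting — (F, 2), (G, 3) — or both non-accepting, so no string is accepted by exactly one of the machines: L(P) \ L(Q) and L(Q) \ L(P) are both empty.
Hence every string is accepted by P iff it is accepted by Q, and the two languages coincide.

Yes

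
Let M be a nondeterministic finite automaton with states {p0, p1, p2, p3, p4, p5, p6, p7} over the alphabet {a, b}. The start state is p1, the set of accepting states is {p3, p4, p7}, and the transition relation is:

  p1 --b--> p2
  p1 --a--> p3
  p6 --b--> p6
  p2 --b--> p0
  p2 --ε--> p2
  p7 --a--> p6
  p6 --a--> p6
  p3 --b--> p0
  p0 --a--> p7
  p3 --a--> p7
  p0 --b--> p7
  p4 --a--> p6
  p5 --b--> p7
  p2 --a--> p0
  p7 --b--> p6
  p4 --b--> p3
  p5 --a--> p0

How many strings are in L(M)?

The useful subgraph on states {p0, p1, p2, p3, p7} is acyclic, so L(M) is finite; the longest accepting path visits 4 useful states, giving maximum string length 3.
Counting accepting paths from p1 by length: 1 of length 1, 1 of length 2, 6 of length 3. Total 8.

8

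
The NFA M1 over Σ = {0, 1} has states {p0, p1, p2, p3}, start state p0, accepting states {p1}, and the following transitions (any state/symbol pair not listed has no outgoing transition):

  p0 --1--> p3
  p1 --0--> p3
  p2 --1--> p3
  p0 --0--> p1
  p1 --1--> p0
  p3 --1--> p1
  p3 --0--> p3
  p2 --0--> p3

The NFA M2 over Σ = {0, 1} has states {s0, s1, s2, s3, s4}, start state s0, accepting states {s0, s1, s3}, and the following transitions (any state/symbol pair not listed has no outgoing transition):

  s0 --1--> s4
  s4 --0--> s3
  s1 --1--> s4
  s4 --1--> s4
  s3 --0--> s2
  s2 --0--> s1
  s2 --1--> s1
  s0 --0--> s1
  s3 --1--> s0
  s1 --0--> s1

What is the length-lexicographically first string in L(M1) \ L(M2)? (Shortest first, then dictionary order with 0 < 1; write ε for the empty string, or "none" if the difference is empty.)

11

The string 11 is accepted by M1 but not by M2.
No shorter string lies in the difference, and 11 is the lexicographically first length-2 string in L(M1) \ L(M2).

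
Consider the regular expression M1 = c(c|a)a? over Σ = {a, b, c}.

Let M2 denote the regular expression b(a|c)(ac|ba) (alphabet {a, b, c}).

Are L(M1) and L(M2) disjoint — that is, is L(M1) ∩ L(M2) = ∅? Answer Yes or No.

Converting the expression M1 to a DFA (subset construction, then merging equivalent states) gives the minimal DFA with states {r0, r1, r2, r3, r4}, start state r0, accepting states {r3, r4} and transitions r0: a→r1, b→r1, c→r2; r1: a→r1, b→r1, c→r1; r2: a→r3, b→r1, c→r3; r3: a→r4, b→r1, c→r1; r4: a→r1, b→r1, c→r1.
Converting the expression M2 to a DFA (subset construction, then merging equivalent states) gives the minimal DFA with states {t0, t1, t2, t3, t4, t5, t6}, start state t0, accepting states {t6} and transitions t0: a→t1, b→t2, c→t1; t1: a→t1, b→t1, c→t1; t2: a→t3, b→t1, c→t3; t3: a→t4, b→t5, c→t1; t4: a→t1, b→t1, c→t6; t5: a→t6, b→t1, c→t1; t6: a→t1, b→t1, c→t1.
Exploring the product automaton M1 × M2 from the start pair (r0, t0), following both machines on each input symbol, reaches 10 state pairs: (r0, t0), (r1, t1), (r1, t2), (r2, t1), (r1, t3), (r3, t1), (r1, t4), (r1, t5), (r4, t1), (r1, t6).
M1 accepts in {r3, r4} and M2 accepts in {t6}; no reachable pair has both components accepting, so no string drives both machines to acceptance simultaneously and L(M1) ∩ L(M2) = ∅.
So no string is accepted by both, and the intersection is empty.

Yes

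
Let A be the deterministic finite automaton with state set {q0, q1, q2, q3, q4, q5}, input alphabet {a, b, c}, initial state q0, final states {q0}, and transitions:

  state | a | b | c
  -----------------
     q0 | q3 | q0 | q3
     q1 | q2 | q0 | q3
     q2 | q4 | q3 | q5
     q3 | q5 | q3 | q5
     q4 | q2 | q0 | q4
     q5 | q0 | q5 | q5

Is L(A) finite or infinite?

infinite

State q0 is reachable from the start and can reach an accepting state, and it lies on the cycle q0 → q0.
Traversing that cycle any number of times yields accepted strings of unbounded length, so the language is infinite.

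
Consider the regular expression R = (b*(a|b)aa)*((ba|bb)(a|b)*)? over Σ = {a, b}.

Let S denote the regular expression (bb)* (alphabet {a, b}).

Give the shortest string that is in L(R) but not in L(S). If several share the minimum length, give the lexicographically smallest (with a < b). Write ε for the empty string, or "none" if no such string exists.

The string ba is accepted by R but not by S.
No shorter string lies in the difference, and ba is the lexicographically first length-2 string in L(R) \ L(S).

ba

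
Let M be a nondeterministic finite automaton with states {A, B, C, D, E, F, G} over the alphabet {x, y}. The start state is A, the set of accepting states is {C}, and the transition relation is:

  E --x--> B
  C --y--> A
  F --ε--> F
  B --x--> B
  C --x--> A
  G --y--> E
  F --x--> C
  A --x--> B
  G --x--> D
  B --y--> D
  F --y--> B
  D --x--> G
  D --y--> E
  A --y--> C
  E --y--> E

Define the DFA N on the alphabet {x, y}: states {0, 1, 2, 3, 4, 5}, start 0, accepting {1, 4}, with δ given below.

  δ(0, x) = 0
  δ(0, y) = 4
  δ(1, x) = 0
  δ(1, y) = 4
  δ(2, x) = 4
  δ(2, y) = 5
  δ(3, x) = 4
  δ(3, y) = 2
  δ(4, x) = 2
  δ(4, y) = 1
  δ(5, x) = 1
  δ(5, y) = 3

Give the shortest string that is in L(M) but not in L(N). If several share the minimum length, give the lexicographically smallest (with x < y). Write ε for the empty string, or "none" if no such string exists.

The string yxy is accepted by M but not by N.
No shorter string lies in the difference, and yxy is the lexicographically first length-3 string in L(M) \ L(N).

yxy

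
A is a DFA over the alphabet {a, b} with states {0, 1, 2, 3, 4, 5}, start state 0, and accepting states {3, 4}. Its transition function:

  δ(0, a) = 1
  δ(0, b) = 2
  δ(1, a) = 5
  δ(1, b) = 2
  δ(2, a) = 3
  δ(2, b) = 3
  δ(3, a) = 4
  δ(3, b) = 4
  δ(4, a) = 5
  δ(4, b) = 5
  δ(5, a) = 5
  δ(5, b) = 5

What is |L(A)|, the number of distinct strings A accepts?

The useful subgraph on states {0, 1, 2, 3, 4} is acyclic, so L(A) is finite; the longest accepting path visits 5 useful states, giving maximum string length 4.
Counting accepting paths from 0 by length: 2 of length 2, 6 of length 3, 4 of length 4. Total 12.

12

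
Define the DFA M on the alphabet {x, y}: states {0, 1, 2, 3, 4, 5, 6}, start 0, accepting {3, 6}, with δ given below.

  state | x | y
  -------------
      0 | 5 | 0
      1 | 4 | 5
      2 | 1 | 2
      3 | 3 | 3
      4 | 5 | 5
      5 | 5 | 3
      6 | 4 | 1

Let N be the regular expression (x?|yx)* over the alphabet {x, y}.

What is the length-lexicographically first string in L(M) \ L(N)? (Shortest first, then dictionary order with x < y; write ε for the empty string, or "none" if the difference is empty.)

The string xy is accepted by M but not by N.
No shorter string lies in the difference, and xy is the lexicographically first length-2 string in L(M) \ L(N).

xy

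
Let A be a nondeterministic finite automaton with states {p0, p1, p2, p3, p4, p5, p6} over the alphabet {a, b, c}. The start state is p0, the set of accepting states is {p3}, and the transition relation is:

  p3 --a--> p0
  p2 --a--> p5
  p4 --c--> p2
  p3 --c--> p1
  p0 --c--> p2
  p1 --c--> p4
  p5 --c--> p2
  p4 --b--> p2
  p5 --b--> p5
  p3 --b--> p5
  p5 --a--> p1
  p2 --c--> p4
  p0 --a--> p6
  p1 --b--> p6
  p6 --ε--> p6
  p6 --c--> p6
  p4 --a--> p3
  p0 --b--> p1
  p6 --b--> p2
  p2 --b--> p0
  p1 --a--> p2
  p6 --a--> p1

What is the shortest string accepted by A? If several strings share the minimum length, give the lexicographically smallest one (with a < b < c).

A breadth-first search from p0 reaches an accepting state first via the path p0 → p1 → p4 → p3 on input bca.
No string of length < 3 is accepted (BFS exhausts all shorter strings without reaching an accepting state), and bca is the lexicographically least accepting string of length 3.

bca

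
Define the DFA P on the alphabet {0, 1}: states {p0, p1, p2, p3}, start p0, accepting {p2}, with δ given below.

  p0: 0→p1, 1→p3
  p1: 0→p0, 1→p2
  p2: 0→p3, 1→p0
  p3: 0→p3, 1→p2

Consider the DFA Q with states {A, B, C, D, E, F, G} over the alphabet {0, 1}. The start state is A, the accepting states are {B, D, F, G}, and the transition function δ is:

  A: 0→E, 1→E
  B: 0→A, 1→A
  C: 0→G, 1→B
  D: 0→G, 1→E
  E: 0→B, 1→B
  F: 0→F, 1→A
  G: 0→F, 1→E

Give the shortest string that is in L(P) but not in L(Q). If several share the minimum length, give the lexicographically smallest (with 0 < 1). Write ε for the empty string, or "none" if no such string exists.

101

The string 101 is accepted by P but not by Q.
No shorter string lies in the difference, and 101 is the lexicographically first length-3 string in L(P) \ L(Q).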